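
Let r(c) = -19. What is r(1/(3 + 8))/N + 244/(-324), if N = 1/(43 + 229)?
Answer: -418669/81 ≈ -5168.8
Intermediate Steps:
N = 1/272 ≈ 0.0036765
r(1/(3 + 8))/N + 244/(-324) = -19/1/272 + 244/(-324) = -19*272 + 244*(-1/324) = -5168 - 61/81 = -418669/81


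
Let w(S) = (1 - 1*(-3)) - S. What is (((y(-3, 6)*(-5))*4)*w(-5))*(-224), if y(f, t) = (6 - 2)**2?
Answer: 645120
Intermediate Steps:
y(f, t) = 16 (y(f, t) = 4**2 = 16)
w(S) = 4 - S (w(S) = (1 + 3) - S = 4 - S)
(((y(-3, 6)*(-5))*4)*w(-5))*(-224) = (((16*(-5))*4)*(4 - 1*(-5)))*(-224) = ((-80*4)*(4 + 5))*(-224) = -320*9*(-224) = -2880*(-224) = 645120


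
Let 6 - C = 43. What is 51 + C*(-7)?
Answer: 310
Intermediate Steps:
C = -37 (C = 6 - 1*43 = 6 - 43 = -37)
51 + C*(-7) = 51 - 37*(-7) = 51 + 259 = 310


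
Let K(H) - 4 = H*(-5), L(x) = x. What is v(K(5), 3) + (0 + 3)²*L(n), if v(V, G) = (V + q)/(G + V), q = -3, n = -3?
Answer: -77/3 ≈ -25.667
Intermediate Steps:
K(H) = 4 - 5*H (K(H) = 4 + H*(-5) = 4 - 5*H)
v(V, G) = (-3 + V)/(G + V) (v(V, G) = (V - 3)/(G + V) = (-3 + V)/(G + V))
v(K(5), 3) + (0 + 3)²*L(n) = (-3 + (4 - 5*5))/(3 + (4 - 5*5)) + (0 + 3)²*(-3) = (-3 + (4 - 25))/(3 + (4 - 25)) + 3²*(-3) = (-3 - 21)/(3 - 21) + 9*(-3) = -24/(-18) - 27 = -1/18*(-24) - 27 = 4/3 - 27 = -77/3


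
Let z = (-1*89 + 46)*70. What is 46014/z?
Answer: -23007/1505 ≈ -15.287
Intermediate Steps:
z = -3010 (z = (-89 + 46)*70 = -43*70 = -3010)
46014/z = 46014/(-3010) = 46014*(-1/3010) = -23007/1505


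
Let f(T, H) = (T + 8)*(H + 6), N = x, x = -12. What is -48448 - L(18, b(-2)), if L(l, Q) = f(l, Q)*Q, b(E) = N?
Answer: -50320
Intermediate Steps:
N = -12
f(T, H) = (6 + H)*(8 + T) (f(T, H) = (8 + T)*(6 + H) = (6 + H)*(8 + T))
b(E) = -12
L(l, Q) = Q*(48 + 6*l + 8*Q + Q*l) (L(l, Q) = (48 + 6*l + 8*Q + Q*l)*Q = Q*(48 + 6*l + 8*Q + Q*l))
-48448 - L(18, b(-2)) = -48448 - (-12)*(48 + 6*18 + 8*(-12) - 12*18) = -48448 - (-12)*(48 + 108 - 96 - 216) = -48448 - (-12)*(-156) = -48448 - 1*1872 = -48448 - 1872 = -50320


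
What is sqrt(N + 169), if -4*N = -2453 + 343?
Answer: sqrt(2786)/2 ≈ 26.391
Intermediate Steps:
N = 1055/2 (N = -(-2453 + 343)/4 = -1/4*(-2110) = 1055/2 ≈ 527.50)
sqrt(N + 169) = sqrt(1055/2 + 169) = sqrt(1393/2) = sqrt(2786)/2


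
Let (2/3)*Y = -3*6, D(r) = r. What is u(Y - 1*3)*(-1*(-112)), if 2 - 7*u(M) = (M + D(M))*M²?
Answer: 864032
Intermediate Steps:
Y = -27 (Y = 3*(-3*6)/2 = (3/2)*(-18) = -27)
u(M) = 2/7 - 2*M³/7 (u(M) = 2/7 - (M + M)*M²/7 = 2/7 - 2*M*M²/7 = 2/7 - 2*M³/7)
u(Y - 1*3)*(-1*(-112)) = (2/7 - 2*(-27 - 1*3)³/7)*(-1*(-112)) = (2/7 - 2*(-27 - 3)³/7)*112 = (2/7 - 2/7*(-30)³)*112 = (2/7 - 2/7*(-27000))*112 = (2/7 + 54000/7)*112 = (54002/7)*112 = 864032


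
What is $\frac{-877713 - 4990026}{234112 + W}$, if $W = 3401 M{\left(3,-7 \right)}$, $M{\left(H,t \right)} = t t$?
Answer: $- \frac{651971}{44529} \approx -14.641$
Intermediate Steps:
$M{\left(H,t \right)} = t^{2}$
$W = 166649$ ($W = 3401 \left(-7\right)^{2} = 3401 \cdot 49 = 166649$)
$\frac{-877713 - 4990026}{234112 + W} = \frac{-877713 - 4990026}{234112 + 166649} = - \frac{5867739}{400761} = \left(-5867739\right) \frac{1}{400761} = - \frac{651971}{44529}$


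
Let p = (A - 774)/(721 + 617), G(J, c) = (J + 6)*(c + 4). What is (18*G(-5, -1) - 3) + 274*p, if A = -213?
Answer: -33700/223 ≈ -151.12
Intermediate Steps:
G(J, c) = (4 + c)*(6 + J) (G(J, c) = (6 + J)*(4 + c) = (4 + c)*(6 + J))
p = -329/446 (p = (-213 - 774)/(721 + 617) = -987/1338 = -987*1/1338 = -329/446 ≈ -0.73767)
(18*G(-5, -1) - 3) + 274*p = (18*(24 + 4*(-5) + 6*(-1) - 5*(-1)) - 3) + 274*(-329/446) = (18*(24 - 20 - 6 + 5) - 3) - 45073/223 = (18*3 - 3) - 45073/223 = (54 - 3) - 45073/223 = 51 - 45073/223 = -33700/223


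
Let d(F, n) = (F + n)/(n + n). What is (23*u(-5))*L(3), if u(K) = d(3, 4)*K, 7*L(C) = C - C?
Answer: 0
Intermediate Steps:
d(F, n) = (F + n)/(2*n) (d(F, n) = (F + n)/((2*n)) = (F + n)*(1/(2*n)) = (F + n)/(2*n))
L(C) = 0 (L(C) = (C - C)/7 = (⅐)*0 = 0)
u(K) = 7*K/8 (u(K) = ((½)*(3 + 4)/4)*K = ((½)*(¼)*7)*K = 7*K/8)
(23*u(-5))*L(3) = (23*((7/8)*(-5)))*0 = (23*(-35/8))*0 = -805/8*0 = 0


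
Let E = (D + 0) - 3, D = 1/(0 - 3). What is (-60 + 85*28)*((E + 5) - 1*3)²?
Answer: 37120/9 ≈ 4124.4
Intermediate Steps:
D = -⅓ (D = 1/(-3) = -⅓ ≈ -0.33333)
E = -10/3 (E = (-⅓ + 0) - 3 = -⅓ - 3 = -10/3 ≈ -3.3333)
(-60 + 85*28)*((E + 5) - 1*3)² = (-60 + 85*28)*((-10/3 + 5) - 1*3)² = (-60 + 2380)*(5/3 - 3)² = 2320*(-4/3)² = 2320*(16/9) = 37120/9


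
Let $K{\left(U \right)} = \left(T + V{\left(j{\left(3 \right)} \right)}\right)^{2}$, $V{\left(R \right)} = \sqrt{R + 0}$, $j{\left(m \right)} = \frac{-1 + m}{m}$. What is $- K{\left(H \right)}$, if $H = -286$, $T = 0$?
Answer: $- \frac{2}{3} \approx -0.66667$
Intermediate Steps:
$j{\left(m \right)} = \frac{-1 + m}{m}$
$V{\left(R \right)} = \sqrt{R}$
$K{\left(U \right)} = \frac{2}{3}$ ($K{\left(U \right)} = \left(0 + \sqrt{\frac{-1 + 3}{3}}\right)^{2} = \left(0 + \sqrt{\frac{1}{3} \cdot 2}\right)^{2} = \left(0 + \sqrt{\frac{2}{3}}\right)^{2} = \left(0 + \frac{\sqrt{6}}{3}\right)^{2} = \left(\frac{\sqrt{6}}{3}\right)^{2} = \frac{2}{3}$)
$- K{\left(H \right)} = \left(-1\right) \frac{2}{3} = - \frac{2}{3}$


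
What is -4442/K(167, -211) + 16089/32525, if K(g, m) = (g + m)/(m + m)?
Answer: -15242046296/357775 ≈ -42602.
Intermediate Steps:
K(g, m) = (g + m)/(2*m) (K(g, m) = (g + m)/((2*m)) = (g + m)*(1/(2*m)) = (g + m)/(2*m))
-4442/K(167, -211) + 16089/32525 = -4442*(-422/(167 - 211)) + 16089/32525 = -4442/((1/2)*(-1/211)*(-44)) + 16089*(1/32525) = -4442/22/211 + 16089/32525 = -4442*211/22 + 16089/32525 = -468631/11 + 16089/32525 = -15242046296/357775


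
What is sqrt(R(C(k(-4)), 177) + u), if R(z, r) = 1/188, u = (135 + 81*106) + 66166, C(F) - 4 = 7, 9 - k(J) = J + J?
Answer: sqrt(661701579)/94 ≈ 273.65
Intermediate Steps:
k(J) = 9 - 2*J (k(J) = 9 - (J + J) = 9 - 2*J)
C(F) = 11 (C(F) = 4 + 7 = 11)
u = 74887 (u = (135 + 8586) + 66166 = 8721 + 66166 = 74887)
R(z, r) = 1/188
sqrt(R(C(k(-4)), 177) + u) = sqrt(1/188 + 74887) = sqrt(14078757/188) = sqrt(661701579)/94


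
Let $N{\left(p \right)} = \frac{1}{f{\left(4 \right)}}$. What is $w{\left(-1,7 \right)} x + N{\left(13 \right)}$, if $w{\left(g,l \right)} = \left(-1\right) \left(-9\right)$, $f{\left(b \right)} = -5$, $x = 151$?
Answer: $\frac{6794}{5} \approx 1358.8$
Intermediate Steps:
$w{\left(g,l \right)} = 9$
$N{\left(p \right)} = - \frac{1}{5}$ ($N{\left(p \right)} = \frac{1}{-5} = - \frac{1}{5}$)
$w{\left(-1,7 \right)} x + N{\left(13 \right)} = 9 \cdot 151 - \frac{1}{5} = 1359 - \frac{1}{5} = \frac{6794}{5}$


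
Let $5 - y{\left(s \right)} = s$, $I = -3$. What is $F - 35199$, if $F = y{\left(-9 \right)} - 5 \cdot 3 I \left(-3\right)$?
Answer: $-35320$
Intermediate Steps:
$y{\left(s \right)} = 5 - s$
$F = -121$ ($F = \left(5 - -9\right) - 5 \cdot 3 \left(-3\right) \left(-3\right) = \left(5 + 9\right) - 5 \left(\left(-9\right) \left(-3\right)\right) = 14 - 135 = -121$)
$F - 35199 = -121 - 35199 = -35320$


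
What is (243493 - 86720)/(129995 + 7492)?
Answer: 156773/137487 ≈ 1.1403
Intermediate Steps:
(243493 - 86720)/(129995 + 7492) = 156773/137487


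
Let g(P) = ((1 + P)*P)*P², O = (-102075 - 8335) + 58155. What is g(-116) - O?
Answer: 179555295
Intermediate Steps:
O = -52255 (O = -110410 + 58155 = -52255)
g(P) = P³*(1 + P) (g(P) = (P*(1 + P))*P² = P³*(1 + P))
g(-116) - O = (-116)³*(1 - 116) - 1*(-52255) = -1560896*(-115) + 52255 = 179503040 + 52255 = 179555295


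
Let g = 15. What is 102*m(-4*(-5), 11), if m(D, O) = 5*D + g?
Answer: 11730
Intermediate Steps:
m(D, O) = 15 + 5*D (m(D, O) = 5*D + 15 = 15 + 5*D)
102*m(-4*(-5), 11) = 102*(15 + 5*(-4*(-5))) = 102*(15 + 5*20) = 102*(15 + 100) = 102*115 = 11730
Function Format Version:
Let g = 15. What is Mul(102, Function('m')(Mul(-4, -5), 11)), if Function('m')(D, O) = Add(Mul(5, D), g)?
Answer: 11730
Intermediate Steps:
Function('m')(D, O) = Add(15, Mul(5, D)) (Function('m')(D, O) = Add(Mul(5, D), 15) = Add(15, Mul(5, D)))
Mul(102, Function('m')(Mul(-4, -5), 11)) = Mul(102, Add(15, Mul(5, Mul(-4, -5)))) = Mul(102, Add(15, Mul(5, 20))) = Mul(102, Add(15, 100)) = Mul(102, 115) = 11730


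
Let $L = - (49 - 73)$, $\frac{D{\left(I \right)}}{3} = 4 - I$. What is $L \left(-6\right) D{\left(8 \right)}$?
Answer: $1728$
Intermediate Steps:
$D{\left(I \right)} = 12 - 3 I$ ($D{\left(I \right)} = 3 \left(4 - I\right) = 12 - 3 I$)
$L = 24$ ($L = - (49 - 73) = \left(-1\right) \left(-24\right) = 24$)
$L \left(-6\right) D{\left(8 \right)} = 24 \left(-6\right) \left(12 - 24\right) = - 144 \left(12 - 24\right) = \left(-144\right) \left(-12\right) = 1728$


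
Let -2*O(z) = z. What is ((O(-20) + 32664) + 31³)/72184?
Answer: 62465/72184 ≈ 0.86536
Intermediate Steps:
O(z) = -z/2
((O(-20) + 32664) + 31³)/72184 = ((-½*(-20) + 32664) + 31³)/72184 = ((10 + 32664) + 29791)*(1/72184) = (32674 + 29791)*(1/72184) = 62465*(1/72184) = 62465/72184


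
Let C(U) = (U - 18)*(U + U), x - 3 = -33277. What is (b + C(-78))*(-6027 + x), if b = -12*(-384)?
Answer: -769670784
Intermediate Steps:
x = -33274 (x = 3 - 33277 = -33274)
C(U) = 2*U*(-18 + U) (C(U) = (-18 + U)*(2*U) = 2*U*(-18 + U))
b = 4608
(b + C(-78))*(-6027 + x) = (4608 + 2*(-78)*(-18 - 78))*(-6027 - 33274) = (4608 + 2*(-78)*(-96))*(-39301) = (4608 + 14976)*(-39301) = 19584*(-39301) = -769670784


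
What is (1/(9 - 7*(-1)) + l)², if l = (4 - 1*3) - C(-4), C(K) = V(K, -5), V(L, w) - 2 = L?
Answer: 2401/256 ≈ 9.3789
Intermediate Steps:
V(L, w) = 2 + L
C(K) = 2 + K
l = 3 (l = (4 - 1*3) - (2 - 4) = (4 - 3) - 1*(-2) = 1 + 2 = 3)
(1/(9 - 7*(-1)) + l)² = (1/(9 - 7*(-1)) + 3)² = (1/(9 + 7) + 3)² = (1/16 + 3)² = (49/16)² = 2401/256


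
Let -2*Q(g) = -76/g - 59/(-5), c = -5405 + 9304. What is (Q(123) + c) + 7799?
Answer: 14381663/1230 ≈ 11692.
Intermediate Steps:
c = 3899
Q(g) = -59/10 + 38/g (Q(g) = -(-76/g - 59/(-5))/2 = -(-76/g - 59*(-⅕))/2 = -(-76/g + 59/5)/2 = -(59/5 - 76/g)/2 = -59/10 + 38/g)
(Q(123) + c) + 7799 = ((-59/10 + 38/123) + 3899) + 7799 = (-6877/1230 + 3899) + 7799 = 4788893/1230 + 7799 = 14381663/1230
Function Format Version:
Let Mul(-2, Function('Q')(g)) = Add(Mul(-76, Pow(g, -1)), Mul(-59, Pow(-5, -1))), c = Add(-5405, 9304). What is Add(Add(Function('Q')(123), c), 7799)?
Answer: Rational(14381663, 1230) ≈ 11692.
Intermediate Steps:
c = 3899
Function('Q')(g) = Add(Rational(-59, 10), Mul(38, Pow(g, -1))) (Function('Q')(g) = Mul(Rational(-1, 2), Add(Mul(-76, Pow(g, -1)), Mul(-59, Pow(-5, -1)))) = Mul(Rational(-1, 2), Add(Mul(-76, Pow(g, -1)), Mul(-59, Rational(-1, 5)))) = Mul(Rational(-1, 2), Add(Mul(-76, Pow(g, -1)), Rational(59, 5))) = Mul(Rational(-1, 2), Add(Rational(59, 5), Mul(-76, Pow(g, -1)))) = Add(Rational(-59, 10), Mul(38, Pow(g, -1))))
Add(Add(Function('Q')(123), c), 7799) = Add(Add(Add(Rational(-59, 10), Mul(38, Pow(123, -1))), 3899), 7799) = Add(Add(Add(Rational(-59, 10), Mul(38, Rational(1, 123))), 3899), 7799) = Add(Add(Add(Rational(-59, 10), Rational(38, 123)), 3899), 7799) = Add(Add(Rational(-6877, 1230), 3899), 7799) = Add(Rational(4788893, 1230), 7799) = Rational(14381663, 1230)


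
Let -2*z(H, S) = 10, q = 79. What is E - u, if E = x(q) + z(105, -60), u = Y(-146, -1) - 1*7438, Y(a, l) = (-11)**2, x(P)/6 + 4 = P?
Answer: 7762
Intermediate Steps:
z(H, S) = -5 (z(H, S) = -1/2*10 = -5)
x(P) = -24 + 6*P
Y(a, l) = 121
u = -7317 (u = 121 - 1*7438 = 121 - 7438 = -7317)
E = 445 (E = (-24 + 6*79) - 5 = (-24 + 474) - 5 = 450 - 5 = 445)
E - u = 445 - 1*(-7317) = 445 + 7317 = 7762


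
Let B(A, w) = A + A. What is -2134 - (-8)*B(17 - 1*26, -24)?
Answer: -2278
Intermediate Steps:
B(A, w) = 2*A
-2134 - (-8)*B(17 - 1*26, -24) = -2134 - (-8)*2*(17 - 1*26) = -2134 - (-8)*2*(17 - 26) = -2134 - (-8)*2*(-9) = -2134 - (-8)*(-18) = -2134 - 1*144 = -2134 - 144 = -2278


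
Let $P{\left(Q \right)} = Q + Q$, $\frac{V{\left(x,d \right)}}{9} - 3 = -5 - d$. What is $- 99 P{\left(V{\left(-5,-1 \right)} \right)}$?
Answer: $1782$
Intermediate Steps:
$V{\left(x,d \right)} = -18 - 9 d$ ($V{\left(x,d \right)} = 27 + 9 \left(-5 - d\right) = 27 - \left(45 + 9 d\right) = -18 - 9 d$)
$P{\left(Q \right)} = 2 Q$
$- 99 P{\left(V{\left(-5,-1 \right)} \right)} = - 99 \cdot 2 \left(-18 - -9\right) = - 99 \cdot 2 \left(-18 + 9\right) = - 99 \cdot 2 \left(-9\right) = \left(-99\right) \left(-18\right) = 1782$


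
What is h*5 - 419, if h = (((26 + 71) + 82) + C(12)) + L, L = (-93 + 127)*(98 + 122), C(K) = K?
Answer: 37936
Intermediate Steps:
L = 7480 (L = 34*220 = 7480)
h = 7671 (h = (((26 + 71) + 82) + 12) + 7480 = ((97 + 82) + 12) + 7480 = (179 + 12) + 7480 = 191 + 7480 = 7671)
h*5 - 419 = 7671*5 - 419 = 38355 - 419 = 37936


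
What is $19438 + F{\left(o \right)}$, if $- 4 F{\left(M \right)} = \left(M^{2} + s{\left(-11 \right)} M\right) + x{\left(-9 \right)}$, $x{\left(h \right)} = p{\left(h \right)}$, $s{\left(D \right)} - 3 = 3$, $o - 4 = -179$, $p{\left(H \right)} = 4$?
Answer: $\frac{48173}{4} \approx 12043.0$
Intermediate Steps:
$o = -175$ ($o = 4 - 179 = -175$)
$s{\left(D \right)} = 6$ ($s{\left(D \right)} = 3 + 3 = 6$)
$x{\left(h \right)} = 4$
$F{\left(M \right)} = -1 - \frac{3 M}{2} - \frac{M^{2}}{4}$ ($F{\left(M \right)} = - \frac{\left(M^{2} + 6 M\right) + 4}{4} = - \frac{4 + M^{2} + 6 M}{4} = -1 - \frac{3 M}{2} - \frac{M^{2}}{4}$)
$19438 + F{\left(o \right)} = 19438 - \left(- \frac{523}{2} + \frac{30625}{4}\right) = 19438 - \frac{29579}{4} = \frac{48173}{4}$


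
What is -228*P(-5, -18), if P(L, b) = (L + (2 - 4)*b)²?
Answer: -219108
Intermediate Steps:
P(L, b) = (L - 2*b)²
-228*P(-5, -18) = -228*(-5 - 2*(-18))² = -228*(-5 + 36)² = -228*31² = -228*961 = -219108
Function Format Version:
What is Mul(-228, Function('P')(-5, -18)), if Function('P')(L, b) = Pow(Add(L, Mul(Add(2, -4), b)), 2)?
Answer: -219108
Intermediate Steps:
Function('P')(L, b) = Pow(Add(L, Mul(-2, b)), 2)
Mul(-228, Function('P')(-5, -18)) = Mul(-228, Pow(Add(-5, Mul(-2, -18)), 2)) = Mul(-228, Pow(Add(-5, 36), 2)) = Mul(-228, Pow(31, 2)) = Mul(-228, 961) = -219108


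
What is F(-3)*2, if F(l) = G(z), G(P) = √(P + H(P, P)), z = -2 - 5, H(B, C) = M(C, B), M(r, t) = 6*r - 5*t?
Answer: 2*I*√14 ≈ 7.4833*I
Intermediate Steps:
M(r, t) = -5*t + 6*r
H(B, C) = -5*B + 6*C
z = -7
G(P) = √2*√P (G(P) = √(P + (-5*P + 6*P)) = √(P + P) = √(2*P) = √2*√P)
F(l) = I*√14 (F(l) = √2*√(-7) = √2*(I*√7) = I*√14)
F(-3)*2 = (I*√14)*2 = 2*I*√14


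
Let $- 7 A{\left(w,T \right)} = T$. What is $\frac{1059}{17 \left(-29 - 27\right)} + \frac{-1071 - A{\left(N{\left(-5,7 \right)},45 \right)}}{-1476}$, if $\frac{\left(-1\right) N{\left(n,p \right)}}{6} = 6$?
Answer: $- \frac{2181}{5576} \approx -0.39114$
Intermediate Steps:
$N{\left(n,p \right)} = -36$ ($N{\left(n,p \right)} = \left(-6\right) 6 = -36$)
$A{\left(w,T \right)} = - \frac{T}{7}$
$\frac{1059}{17 \left(-29 - 27\right)} + \frac{-1071 - A{\left(N{\left(-5,7 \right)},45 \right)}}{-1476} = \frac{1059}{17 \left(-29 - 27\right)} + \frac{-1071 - \left(- \frac{1}{7}\right) 45}{-1476} = \frac{1059}{17 \left(-56\right)} + \left(-1071 - - \frac{45}{7}\right) \left(- \frac{1}{1476}\right) = \frac{1059}{-952} + \left(-1071 + \frac{45}{7}\right) \left(- \frac{1}{1476}\right) = 1059 \left(- \frac{1}{952}\right) - - \frac{207}{287} = - \frac{1059}{952} + \frac{207}{287} = - \frac{2181}{5576}$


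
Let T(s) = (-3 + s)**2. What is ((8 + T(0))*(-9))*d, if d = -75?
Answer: 11475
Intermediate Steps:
((8 + T(0))*(-9))*d = ((8 + (-3 + 0)**2)*(-9))*(-75) = ((8 + (-3)**2)*(-9))*(-75) = ((8 + 9)*(-9))*(-75) = (17*(-9))*(-75) = -153*(-75) = 11475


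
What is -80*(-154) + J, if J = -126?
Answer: 12194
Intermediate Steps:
-80*(-154) + J = -80*(-154) - 126 = 12320 - 126 = 12194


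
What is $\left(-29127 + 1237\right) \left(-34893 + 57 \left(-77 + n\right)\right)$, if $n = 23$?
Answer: $1059011190$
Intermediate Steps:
$\left(-29127 + 1237\right) \left(-34893 + 57 \left(-77 + n\right)\right) = \left(-29127 + 1237\right) \left(-34893 + 57 \left(-77 + 23\right)\right) = - 27890 \left(-34893 + 57 \left(-54\right)\right) = - 27890 \left(-34893 - 3078\right) = \left(-27890\right) \left(-37971\right) = 1059011190$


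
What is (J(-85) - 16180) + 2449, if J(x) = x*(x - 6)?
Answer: -5996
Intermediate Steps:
J(x) = x*(-6 + x)
(J(-85) - 16180) + 2449 = (-85*(-6 - 85) - 16180) + 2449 = (-85*(-91) - 16180) + 2449 = (7735 - 16180) + 2449 = -8445 + 2449 = -5996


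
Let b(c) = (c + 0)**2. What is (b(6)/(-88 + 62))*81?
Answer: -1458/13 ≈ -112.15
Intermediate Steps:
b(c) = c**2
(b(6)/(-88 + 62))*81 = (6**2/(-88 + 62))*81 = (36/(-26))*81 = -1/26*36*81 = -18/13*81 = -1458/13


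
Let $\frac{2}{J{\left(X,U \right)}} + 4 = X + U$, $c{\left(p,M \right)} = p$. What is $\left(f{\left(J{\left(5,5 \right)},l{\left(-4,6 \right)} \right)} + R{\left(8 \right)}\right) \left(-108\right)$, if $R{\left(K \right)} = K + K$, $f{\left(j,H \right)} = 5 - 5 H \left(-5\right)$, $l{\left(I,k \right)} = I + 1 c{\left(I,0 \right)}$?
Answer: $19332$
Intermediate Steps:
$J{\left(X,U \right)} = \frac{2}{-4 + U + X}$ ($J{\left(X,U \right)} = \frac{2}{-4 + \left(X + U\right)} = \frac{2}{-4 + \left(U + X\right)} = \frac{2}{-4 + U + X}$)
$l{\left(I,k \right)} = 2 I$ ($l{\left(I,k \right)} = I + 1 I = I + I = 2 I$)
$f{\left(j,H \right)} = 5 + 25 H$ ($f{\left(j,H \right)} = 5 - - 25 H = 5 + 25 H$)
$R{\left(K \right)} = 2 K$
$\left(f{\left(J{\left(5,5 \right)},l{\left(-4,6 \right)} \right)} + R{\left(8 \right)}\right) \left(-108\right) = \left(\left(5 + 25 \cdot 2 \left(-4\right)\right) + 2 \cdot 8\right) \left(-108\right) = \left(\left(5 + 25 \left(-8\right)\right) + 16\right) \left(-108\right) = \left(\left(5 - 200\right) + 16\right) \left(-108\right) = \left(-195 + 16\right) \left(-108\right) = \left(-179\right) \left(-108\right) = 19332$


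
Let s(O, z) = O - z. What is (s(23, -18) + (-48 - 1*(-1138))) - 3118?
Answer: -1987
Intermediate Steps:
(s(23, -18) + (-48 - 1*(-1138))) - 3118 = ((23 - 1*(-18)) + (-48 - 1*(-1138))) - 3118 = ((23 + 18) + (-48 + 1138)) - 3118 = (41 + 1090) - 3118 = 1131 - 3118 = -1987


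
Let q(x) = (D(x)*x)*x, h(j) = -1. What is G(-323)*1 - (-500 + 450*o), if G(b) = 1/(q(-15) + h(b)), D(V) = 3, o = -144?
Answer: 44012201/674 ≈ 65300.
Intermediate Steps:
q(x) = 3*x² (q(x) = (3*x)*x = 3*x²)
G(b) = 1/674 (G(b) = 1/(3*(-15)² - 1) = 1/(3*225 - 1) = 1/(675 - 1) = 1/674)
G(-323)*1 - (-500 + 450*o) = (1/674)*1 - (-500 + 450*(-144)) = 1/674 - (-500 - 64800) = 1/674 - 1*(-65300) = 1/674 + 65300 = 44012201/674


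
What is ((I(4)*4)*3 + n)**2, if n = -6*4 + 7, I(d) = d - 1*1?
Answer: 361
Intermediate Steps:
I(d) = -1 + d (I(d) = d - 1 = -1 + d)
n = -17 (n = -24 + 7 = -17)
((I(4)*4)*3 + n)**2 = (((-1 + 4)*4)*3 - 17)**2 = ((3*4)*3 - 17)**2 = (12*3 - 17)**2 = (36 - 17)**2 = 19**2 = 361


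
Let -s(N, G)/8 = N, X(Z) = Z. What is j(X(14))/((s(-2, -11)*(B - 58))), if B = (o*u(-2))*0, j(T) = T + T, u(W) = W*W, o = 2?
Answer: -7/232 ≈ -0.030172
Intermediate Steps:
s(N, G) = -8*N
u(W) = W²
j(T) = 2*T
B = 0 (B = (2*(-2)²)*0 = (2*4)*0 = 8*0 = 0)
j(X(14))/((s(-2, -11)*(B - 58))) = (2*14)/(((-8*(-2))*(0 - 58))) = 28/((16*(-58))) = 28/(-928) = 28*(-1/928) = -7/232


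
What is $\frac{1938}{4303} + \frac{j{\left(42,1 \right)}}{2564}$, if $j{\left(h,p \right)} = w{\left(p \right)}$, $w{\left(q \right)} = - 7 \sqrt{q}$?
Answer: $\frac{4938911}{11032892} \approx 0.44765$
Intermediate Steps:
$j{\left(h,p \right)} = - 7 \sqrt{p}$
$\frac{1938}{4303} + \frac{j{\left(42,1 \right)}}{2564} = \frac{1938}{4303} + \frac{\left(-7\right) \sqrt{1}}{2564} = 1938 \cdot \frac{1}{4303} + \left(-7\right) 1 \cdot \frac{1}{2564} = \frac{1938}{4303} - \frac{7}{2564} = \frac{4938911}{11032892}$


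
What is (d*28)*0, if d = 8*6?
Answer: 0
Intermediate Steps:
d = 48
(d*28)*0 = (48*28)*0 = 1344*0 = 0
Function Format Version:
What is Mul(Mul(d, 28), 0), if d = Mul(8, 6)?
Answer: 0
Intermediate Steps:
d = 48
Mul(Mul(d, 28), 0) = Mul(Mul(48, 28), 0) = Mul(1344, 0) = 0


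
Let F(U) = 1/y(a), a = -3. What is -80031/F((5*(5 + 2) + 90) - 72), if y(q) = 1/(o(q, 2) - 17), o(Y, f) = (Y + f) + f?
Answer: 80031/16 ≈ 5001.9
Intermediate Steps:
o(Y, f) = Y + 2*f
y(q) = 1/(-13 + q) (y(q) = 1/((q + 2*2) - 17) = 1/((q + 4) - 17) = 1/((4 + q) - 17) = 1/(-13 + q))
F(U) = -16 (F(U) = 1/(1/(-13 - 3)) = 1/(1/(-16)) = 1/(-1/16) = -16)
-80031/F((5*(5 + 2) + 90) - 72) = -80031/(-16) = -80031*(-1/16) = 80031/16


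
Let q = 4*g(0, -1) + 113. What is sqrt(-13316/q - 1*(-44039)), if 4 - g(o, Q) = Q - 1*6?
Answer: sqrt(1083426699)/157 ≈ 209.65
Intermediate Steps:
g(o, Q) = 10 - Q (g(o, Q) = 4 - (Q - 1*6) = 4 - (Q - 6) = 4 - (-6 + Q) = 4 + (6 - Q) = 10 - Q)
q = 157 (q = 4*(10 - 1*(-1)) + 113 = 4*(10 + 1) + 113 = 4*11 + 113 = 44 + 113 = 157)
sqrt(-13316/q - 1*(-44039)) = sqrt(-13316/157 - 1*(-44039)) = sqrt(-13316*1/157 + 44039) = sqrt(-13316/157 + 44039) = sqrt(6900807/157) = sqrt(1083426699)/157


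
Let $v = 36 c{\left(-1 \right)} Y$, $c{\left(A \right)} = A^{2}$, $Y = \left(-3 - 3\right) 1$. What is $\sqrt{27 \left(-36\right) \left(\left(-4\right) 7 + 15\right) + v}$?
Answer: $6 \sqrt{345} \approx 111.45$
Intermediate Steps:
$Y = -6$ ($Y = \left(-6\right) 1 = -6$)
$v = -216$ ($v = 36 \left(-1\right)^{2} \left(-6\right) = 36 \cdot 1 \left(-6\right) = 36 \left(-6\right) = -216$)
$\sqrt{27 \left(-36\right) \left(\left(-4\right) 7 + 15\right) + v} = \sqrt{27 \left(-36\right) \left(\left(-4\right) 7 + 15\right) - 216} = \sqrt{- 972 \left(-28 + 15\right) - 216} = \sqrt{\left(-972\right) \left(-13\right) - 216} = \sqrt{12636 - 216} = \sqrt{12420} = 6 \sqrt{345}$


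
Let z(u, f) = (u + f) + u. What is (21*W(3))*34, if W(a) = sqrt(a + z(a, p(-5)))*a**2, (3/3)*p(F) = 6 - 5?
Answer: 6426*sqrt(10) ≈ 20321.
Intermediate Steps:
p(F) = 1 (p(F) = 6 - 5 = 1)
z(u, f) = f + 2*u (z(u, f) = (f + u) + u = f + 2*u)
W(a) = a**2*sqrt(1 + 3*a) (W(a) = sqrt(a + (1 + 2*a))*a**2 = sqrt(1 + 3*a)*a**2 = a**2*sqrt(1 + 3*a))
(21*W(3))*34 = (21*(3**2*sqrt(1 + 3*3)))*34 = (21*(9*sqrt(1 + 9)))*34 = (21*(9*sqrt(10)))*34 = (189*sqrt(10))*34 = 6426*sqrt(10)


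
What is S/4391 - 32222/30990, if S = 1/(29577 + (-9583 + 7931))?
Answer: -395101891486/379995273825 ≈ -1.0398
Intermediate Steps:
S = 1/27925 (S = 1/(29577 - 1652) = 1/27925 ≈ 3.5810e-5)
S/4391 - 32222/30990 = (1/27925)/4391 - 32222/30990 = (1/27925)*(1/4391) - 32222*1/30990 = 1/122618675 - 16111/15495 = -395101891486/379995273825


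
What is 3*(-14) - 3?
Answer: -45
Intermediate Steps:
3*(-14) - 3 = -42 - 3 = -45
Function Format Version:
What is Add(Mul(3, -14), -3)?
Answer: -45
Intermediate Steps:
Add(Mul(3, -14), -3) = Add(-42, -3) = -45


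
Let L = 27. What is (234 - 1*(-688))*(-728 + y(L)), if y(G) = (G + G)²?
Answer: 2017336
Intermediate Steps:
y(G) = 4*G² (y(G) = (2*G)² = 4*G²)
(234 - 1*(-688))*(-728 + y(L)) = (234 - 1*(-688))*(-728 + 4*27²) = (234 + 688)*(-728 + 4*729) = 922*(-728 + 2916) = 922*2188 = 2017336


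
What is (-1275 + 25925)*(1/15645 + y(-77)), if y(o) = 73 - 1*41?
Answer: 2468160130/3129 ≈ 7.8880e+5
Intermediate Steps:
y(o) = 32 (y(o) = 73 - 41 = 32)
(-1275 + 25925)*(1/15645 + y(-77)) = (-1275 + 25925)*(1/15645 + 32) = 24650*(1/15645 + 32) = 24650*(500641/15645) = 2468160130/3129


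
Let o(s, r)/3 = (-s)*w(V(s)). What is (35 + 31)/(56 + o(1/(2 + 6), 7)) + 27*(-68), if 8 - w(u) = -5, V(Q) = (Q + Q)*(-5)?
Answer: -750396/409 ≈ -1834.7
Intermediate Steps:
V(Q) = -10*Q (V(Q) = (2*Q)*(-5) = -10*Q)
w(u) = 13 (w(u) = 8 - 1*(-5) = 8 + 5 = 13)
o(s, r) = -39*s (o(s, r) = 3*(-s*13) = 3*(-13*s) = -39*s)
(35 + 31)/(56 + o(1/(2 + 6), 7)) + 27*(-68) = (35 + 31)/(56 - 39/(2 + 6)) + 27*(-68) = 66/(56 - 39/8) - 1836 = 66/(409/8) - 1836 = 66*(8/409) - 1836 = 528/409 - 1836 = -750396/409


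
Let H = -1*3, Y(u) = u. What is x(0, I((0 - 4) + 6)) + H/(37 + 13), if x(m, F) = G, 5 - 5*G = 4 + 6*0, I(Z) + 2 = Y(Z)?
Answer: 7/50 ≈ 0.14000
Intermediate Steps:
H = -3
I(Z) = -2 + Z
G = ⅕ (G = 1 - (4 + 6*0)/5 = 1 - (4 + 0)/5 = 1 - ⅕*4 = 1 - ⅘ = ⅕ ≈ 0.20000)
x(m, F) = ⅕
x(0, I((0 - 4) + 6)) + H/(37 + 13) = ⅕ - 3/(37 + 13) = ⅕ - 3/50 = 7/50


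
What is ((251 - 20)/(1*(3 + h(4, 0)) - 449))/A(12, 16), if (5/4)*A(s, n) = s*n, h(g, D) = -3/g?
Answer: -385/114368 ≈ -0.0033663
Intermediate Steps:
A(s, n) = 4*n*s/5 (A(s, n) = 4*(s*n)/5 = 4*(n*s)/5 = 4*n*s/5)
((251 - 20)/(1*(3 + h(4, 0)) - 449))/A(12, 16) = ((251 - 20)/(1*(3 - 3/4) - 449))/(((⅘)*16*12)) = (231/(1*(3 - 3*¼) - 449))/(768/5) = (231/(1*(3 - ¾) - 449))*(5/768) = (231/(1*(9/4) - 449))*(5/768) = (231/(9/4 - 449))*(5/768) = (231/(-1787/4))*(5/768) = (231*(-4/1787))*(5/768) = -924/1787*5/768 = -385/114368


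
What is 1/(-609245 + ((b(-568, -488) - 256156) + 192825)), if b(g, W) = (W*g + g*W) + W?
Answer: -1/118696 ≈ -8.4249e-6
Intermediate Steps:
b(g, W) = W + 2*W*g (b(g, W) = (W*g + W*g) + W = 2*W*g + W = W + 2*W*g)
1/(-609245 + ((b(-568, -488) - 256156) + 192825)) = 1/(-609245 + ((-488*(1 + 2*(-568)) - 256156) + 192825)) = 1/(-609245 + ((-488*(1 - 1136) - 256156) + 192825)) = 1/(-609245 + ((-488*(-1135) - 256156) + 192825)) = 1/(-609245 + ((553880 - 256156) + 192825)) = 1/(-609245 + (297724 + 192825)) = 1/(-609245 + 490549) = 1/(-118696) = -1/118696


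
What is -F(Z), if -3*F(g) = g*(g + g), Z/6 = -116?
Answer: 322944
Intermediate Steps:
Z = -696 (Z = 6*(-116) = -696)
F(g) = -2*g²/3 (F(g) = -g*(g + g)/3 = -g*2*g/3 = -2*g²/3)
-F(Z) = -(-2)*(-696)²/3 = -(-2)*484416/3 = -1*(-322944) = 322944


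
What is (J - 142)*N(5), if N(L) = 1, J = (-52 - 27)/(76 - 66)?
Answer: -1499/10 ≈ -149.90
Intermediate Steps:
J = -79/10 ≈ -7.9000
(J - 142)*N(5) = (-79/10 - 142)*1 = -1499/10*1 = -1499/10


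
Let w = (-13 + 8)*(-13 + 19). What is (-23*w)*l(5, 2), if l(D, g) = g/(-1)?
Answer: -1380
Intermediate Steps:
l(D, g) = -g (l(D, g) = g*(-1) = -g)
w = -30 (w = -5*6 = -30)
(-23*w)*l(5, 2) = (-23*(-30))*(-1*2) = 690*(-2) = -1380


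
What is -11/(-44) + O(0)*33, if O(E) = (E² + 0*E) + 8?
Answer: 1057/4 ≈ 264.25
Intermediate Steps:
O(E) = 8 + E² (O(E) = (E² + 0) + 8 = E² + 8 = 8 + E²)
-11/(-44) + O(0)*33 = -11/(-44) + (8 + 0²)*33 = -11*(-1/44) + (8 + 0)*33 = ¼ + 8*33 = ¼ + 264 = 1057/4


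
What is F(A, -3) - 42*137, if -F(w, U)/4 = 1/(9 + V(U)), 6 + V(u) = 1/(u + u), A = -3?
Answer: -97842/17 ≈ -5755.4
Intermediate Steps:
V(u) = -6 + 1/(2*u) (V(u) = -6 + 1/(u + u) = -6 + 1/(2*u))
F(w, U) = -4/(3 + 1/(2*U)) (F(w, U) = -4/(9 + (-6 + 1/(2*U))) = -4/(3 + 1/(2*U)))
F(A, -3) - 42*137 = -8*(-3)/(1 + 6*(-3)) - 42*137 = -8*(-3)/(1 - 18) - 5754 = -8*(-3)/(-17) - 5754 = -8*(-3)*(-1/17) - 5754 = -24/17 - 5754 = -97842/17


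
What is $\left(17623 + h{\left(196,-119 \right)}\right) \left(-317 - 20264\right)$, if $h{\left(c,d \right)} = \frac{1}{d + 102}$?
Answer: $- \frac{6165861790}{17} \approx -3.627 \cdot 10^{8}$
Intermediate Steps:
$h{\left(c,d \right)} = \frac{1}{102 + d}$
$\left(17623 + h{\left(196,-119 \right)}\right) \left(-317 - 20264\right) = \left(17623 + \frac{1}{102 - 119}\right) \left(-317 - 20264\right) = \left(17623 + \frac{1}{-17}\right) \left(-20581\right) = \left(17623 - \frac{1}{17}\right) \left(-20581\right) = \frac{299590}{17} \left(-20581\right) = - \frac{6165861790}{17}$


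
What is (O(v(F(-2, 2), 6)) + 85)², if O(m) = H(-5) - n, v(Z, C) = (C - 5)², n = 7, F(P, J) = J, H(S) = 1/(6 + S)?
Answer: 6241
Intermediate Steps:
v(Z, C) = (-5 + C)²
O(m) = -6 (O(m) = 1/(6 - 5) - 1*7 = 1/1 - 7 = 1 - 7 = -6)
(O(v(F(-2, 2), 6)) + 85)² = (-6 + 85)² = 79² = 6241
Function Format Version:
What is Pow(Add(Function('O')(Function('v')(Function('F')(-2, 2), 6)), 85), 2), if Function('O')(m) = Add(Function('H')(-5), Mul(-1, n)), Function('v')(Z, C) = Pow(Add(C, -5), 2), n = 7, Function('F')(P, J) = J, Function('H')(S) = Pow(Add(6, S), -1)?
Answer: 6241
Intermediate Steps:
Function('v')(Z, C) = Pow(Add(-5, C), 2)
Function('O')(m) = -6 (Function('O')(m) = Add(Pow(Add(6, -5), -1), Mul(-1, 7)) = Add(Pow(1, -1), -7) = Add(1, -7) = -6)
Pow(Add(Function('O')(Function('v')(Function('F')(-2, 2), 6)), 85), 2) = Pow(Add(-6, 85), 2) = Pow(79, 2) = 6241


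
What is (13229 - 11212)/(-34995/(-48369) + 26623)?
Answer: 32520091/429254294 ≈ 0.075760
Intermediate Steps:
(13229 - 11212)/(-34995/(-48369) + 26623) = 2017/(-34995*(-1/48369) + 26623) = 2017/(11665/16123 + 26623) = 2017/(429254294/16123) = 2017*(16123/429254294) = 32520091/429254294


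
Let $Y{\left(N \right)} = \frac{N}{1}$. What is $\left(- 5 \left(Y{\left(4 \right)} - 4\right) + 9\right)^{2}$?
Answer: $81$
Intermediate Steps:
$Y{\left(N \right)} = N$ ($Y{\left(N \right)} = N 1 = N$)
$\left(- 5 \left(Y{\left(4 \right)} - 4\right) + 9\right)^{2} = \left(- 5 \left(4 - 4\right) + 9\right)^{2} = \left(\left(-5\right) 0 + 9\right)^{2} = \left(0 + 9\right)^{2} = 9^{2} = 81$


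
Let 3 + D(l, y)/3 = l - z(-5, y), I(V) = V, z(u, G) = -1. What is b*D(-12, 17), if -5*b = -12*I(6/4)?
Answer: -756/5 ≈ -151.20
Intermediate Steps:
D(l, y) = -6 + 3*l (D(l, y) = -9 + 3*(l - 1*(-1)) = -9 + 3*(l + 1) = -9 + 3*(1 + l) = -9 + (3 + 3*l) = -6 + 3*l)
b = 18/5 (b = -(-12)*6/4/5 = -(-12)*6*(¼)/5 = -(-12)*3/(5*2) = -⅕*(-18) = 18/5 ≈ 3.6000)
b*D(-12, 17) = 18*(-6 + 3*(-12))/5 = 18*(-6 - 36)/5 = (18/5)*(-42) = -756/5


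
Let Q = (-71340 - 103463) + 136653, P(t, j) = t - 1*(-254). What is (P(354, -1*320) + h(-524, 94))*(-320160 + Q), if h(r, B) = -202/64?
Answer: -3467545025/16 ≈ -2.1672e+8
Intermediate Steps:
h(r, B) = -101/32 (h(r, B) = -202*1/64 = -101/32)
P(t, j) = 254 + t (P(t, j) = t + 254 = 254 + t)
Q = -38150 (Q = -174803 + 136653 = -38150)
(P(354, -1*320) + h(-524, 94))*(-320160 + Q) = ((254 + 354) - 101/32)*(-320160 - 38150) = (608 - 101/32)*(-358310) = (19355/32)*(-358310) = -3467545025/16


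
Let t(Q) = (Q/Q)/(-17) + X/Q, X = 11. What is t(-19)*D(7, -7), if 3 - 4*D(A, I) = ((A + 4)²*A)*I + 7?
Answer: -610275/646 ≈ -944.70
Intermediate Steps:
t(Q) = -1/17 + 11/Q (t(Q) = (Q/Q)/(-17) + 11/Q = 1*(-1/17) + 11/Q = -1/17 + 11/Q)
D(A, I) = -1 - A*I*(4 + A)²/4 (D(A, I) = ¾ - (((A + 4)²*A)*I + 7)/4 = ¾ - (((4 + A)²*A)*I + 7)/4 = ¾ - ((A*(4 + A)²)*I + 7)/4 = ¾ - (A*I*(4 + A)² + 7)/4 = ¾ - (7 + A*I*(4 + A)²)/4 = ¾ + (-7/4 - A*I*(4 + A)²/4) = -1 - A*I*(4 + A)²/4)
t(-19)*D(7, -7) = ((1/17)*(187 - 1*(-19))/(-19))*(-1 - ¼*7*(-7)*(4 + 7)²) = ((1/17)*(-1/19)*(187 + 19))*(-1 - ¼*7*(-7)*11²) = ((1/17)*(-1/19)*206)*(-1 - ¼*7*(-7)*121) = -206*(-1 + 5929/4)/323 = -206/323*5925/4 = -610275/646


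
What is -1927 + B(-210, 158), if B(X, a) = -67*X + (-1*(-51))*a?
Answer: 20201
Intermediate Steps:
B(X, a) = -67*X + 51*a
-1927 + B(-210, 158) = -1927 + (-67*(-210) + 51*158) = -1927 + (14070 + 8058) = -1927 + 22128 = 20201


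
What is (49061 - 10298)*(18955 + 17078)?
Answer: 1396747179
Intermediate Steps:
(49061 - 10298)*(18955 + 17078) = 38763*36033 = 1396747179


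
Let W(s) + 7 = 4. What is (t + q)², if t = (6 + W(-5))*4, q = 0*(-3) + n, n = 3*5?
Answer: 729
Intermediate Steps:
n = 15
W(s) = -3 (W(s) = -7 + 4 = -3)
q = 15 (q = 0*(-3) + 15 = 0 + 15 = 15)
t = 12 (t = (6 - 3)*4 = 3*4 = 12)
(t + q)² = (12 + 15)² = 27² = 729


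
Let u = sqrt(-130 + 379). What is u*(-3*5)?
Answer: -15*sqrt(249) ≈ -236.70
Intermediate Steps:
u = sqrt(249) ≈ 15.780
u*(-3*5) = sqrt(249)*(-3*5) = sqrt(249)*(-15) = -15*sqrt(249)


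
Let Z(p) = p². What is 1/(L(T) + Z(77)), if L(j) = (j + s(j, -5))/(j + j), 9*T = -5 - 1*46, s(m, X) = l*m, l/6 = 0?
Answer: 2/11859 ≈ 0.00016865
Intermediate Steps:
l = 0 (l = 6*0 = 0)
s(m, X) = 0 (s(m, X) = 0*m = 0)
T = -17/3 (T = (-5 - 1*46)/9 = (-5 - 46)/9 = (⅑)*(-51) = -17/3 ≈ -5.6667)
L(j) = ½ (L(j) = (j + 0)/(j + j) = j/((2*j)) = j*(1/(2*j)) = ½)
1/(L(T) + Z(77)) = 1/(½ + 77²) = 1/(½ + 5929) = 1/(11859/2) = 2/11859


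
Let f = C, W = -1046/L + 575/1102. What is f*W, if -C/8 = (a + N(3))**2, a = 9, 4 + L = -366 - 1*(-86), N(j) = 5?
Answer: -257934432/39121 ≈ -6593.3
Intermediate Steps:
L = -284 (L = -4 + (-366 - 1*(-86)) = -4 + (-366 + 86) = -4 - 280 = -284)
W = 164499/39121 (W = -1046/(-284) + 575/1102 = -1046*(-1/284) + 575*(1/1102) = 523/142 + 575/1102 = 164499/39121 ≈ 4.2049)
C = -1568 (C = -8*(9 + 5)**2 = -8*14**2 = -8*196 = -1568)
f = -1568
f*W = -1568*164499/39121 = -257934432/39121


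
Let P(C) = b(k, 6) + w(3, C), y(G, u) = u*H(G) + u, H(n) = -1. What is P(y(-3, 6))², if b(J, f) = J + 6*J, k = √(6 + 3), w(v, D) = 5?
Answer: 676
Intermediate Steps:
k = 3 (k = √9 = 3)
b(J, f) = 7*J
y(G, u) = 0 (y(G, u) = u*(-1) + u = -u + u = 0)
P(C) = 26 (P(C) = 7*3 + 5 = 21 + 5 = 26)
P(y(-3, 6))² = 26² = 676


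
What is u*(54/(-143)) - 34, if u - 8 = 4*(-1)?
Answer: -5078/143 ≈ -35.510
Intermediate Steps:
u = 4 (u = 8 + 4*(-1) = 8 - 4 = 4)
u*(54/(-143)) - 34 = 4*(54/(-143)) - 34 = 4*(54*(-1/143)) - 34 = 4*(-54/143) - 34 = -216/143 - 34 = -5078/143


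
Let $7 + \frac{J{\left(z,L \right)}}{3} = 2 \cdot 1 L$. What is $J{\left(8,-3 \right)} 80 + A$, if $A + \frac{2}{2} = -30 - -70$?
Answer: $-3081$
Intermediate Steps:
$A = 39$ ($A = -1 - -40 = -1 + \left(-30 + 70\right) = -1 + 40 = 39$)
$J{\left(z,L \right)} = -21 + 6 L$ ($J{\left(z,L \right)} = -21 + 3 \cdot 2 \cdot 1 L = -21 + 3 \cdot 2 L = -21 + 6 L$)
$J{\left(8,-3 \right)} 80 + A = \left(-21 + 6 \left(-3\right)\right) 80 + 39 = \left(-21 - 18\right) 80 + 39 = \left(-39\right) 80 + 39 = -3120 + 39 = -3081$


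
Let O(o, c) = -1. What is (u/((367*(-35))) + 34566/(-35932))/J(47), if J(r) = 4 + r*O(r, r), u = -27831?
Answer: -278011611/9923250610 ≈ -0.028016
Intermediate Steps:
J(r) = 4 - r (J(r) = 4 + r*(-1) = 4 - r)
(u/((367*(-35))) + 34566/(-35932))/J(47) = (-27831/(367*(-35)) + 34566/(-35932))/(4 - 1*47) = (-27831/(-12845) + 34566*(-1/35932))/(4 - 47) = (-27831*(-1/12845) - 17283/17966)/(-43) = (27831/12845 - 17283/17966)*(-1/43) = (278011611/230773270)*(-1/43) = -278011611/9923250610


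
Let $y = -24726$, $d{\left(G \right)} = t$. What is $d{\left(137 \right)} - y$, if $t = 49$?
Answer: $24775$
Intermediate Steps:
$d{\left(G \right)} = 49$
$d{\left(137 \right)} - y = 49 - -24726 = 49 + 24726 = 24775$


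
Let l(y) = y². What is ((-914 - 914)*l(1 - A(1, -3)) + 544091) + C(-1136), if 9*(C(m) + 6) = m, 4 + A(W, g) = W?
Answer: 4632397/9 ≈ 5.1471e+5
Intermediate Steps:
A(W, g) = -4 + W
C(m) = -6 + m/9
((-914 - 914)*l(1 - A(1, -3)) + 544091) + C(-1136) = ((-914 - 914)*(1 - (-4 + 1))² + 544091) + (-6 + (⅑)*(-1136)) = (-1828*(1 - 1*(-3))² + 544091) + (-6 - 1136/9) = (-1828*(1 + 3)² + 544091) - 1190/9 = (-1828*4² + 544091) - 1190/9 = (-1828*16 + 544091) - 1190/9 = (-29248 + 544091) - 1190/9 = 514843 - 1190/9 = 4632397/9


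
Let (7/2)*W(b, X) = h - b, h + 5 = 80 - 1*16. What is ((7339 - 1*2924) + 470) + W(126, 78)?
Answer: 34061/7 ≈ 4865.9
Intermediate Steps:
h = 59 (h = -5 + (80 - 1*16) = -5 + (80 - 16) = -5 + 64 = 59)
W(b, X) = 118/7 - 2*b/7 (W(b, X) = 2*(59 - b)/7 = 118/7 - 2*b/7)
((7339 - 1*2924) + 470) + W(126, 78) = ((7339 - 1*2924) + 470) + (118/7 - 2/7*126) = ((7339 - 2924) + 470) + (118/7 - 36) = (4415 + 470) - 134/7 = 4885 - 134/7 = 34061/7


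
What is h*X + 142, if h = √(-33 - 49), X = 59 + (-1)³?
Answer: 142 + 58*I*√82 ≈ 142.0 + 525.21*I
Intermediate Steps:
X = 58 (X = 59 - 1 = 58)
h = I*√82 (h = √(-82) = I*√82 ≈ 9.0554*I)
h*X + 142 = (I*√82)*58 + 142 = 58*I*√82 + 142 = 142 + 58*I*√82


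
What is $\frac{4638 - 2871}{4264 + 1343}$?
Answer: $\frac{589}{1869} \approx 0.31514$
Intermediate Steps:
$\frac{4638 - 2871}{4264 + 1343} = \frac{1767}{5607} = 1767 \cdot \frac{1}{5607} = \frac{589}{1869}$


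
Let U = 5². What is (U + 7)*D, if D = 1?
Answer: 32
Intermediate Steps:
U = 25
(U + 7)*D = (25 + 7)*1 = 32*1 = 32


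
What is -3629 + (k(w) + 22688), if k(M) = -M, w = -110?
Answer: 19169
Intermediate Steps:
-3629 + (k(w) + 22688) = -3629 + (-1*(-110) + 22688) = -3629 + (110 + 22688) = -3629 + 22798 = 19169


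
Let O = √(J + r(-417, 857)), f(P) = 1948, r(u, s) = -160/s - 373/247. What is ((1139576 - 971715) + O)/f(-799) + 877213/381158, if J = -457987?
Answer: 32845186981/371247892 + I*√20521557087865366/412350692 ≈ 88.472 + 0.34741*I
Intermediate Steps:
r(u, s) = -373/247 - 160/s (r(u, s) = -160/s - 373*1/247 = -160/s - 373/247 = -373/247 - 160/s)
O = I*√20521557087865366/211679 (O = √(-457987 + (-373/247 - 160/857)) = √(-457987 - 359181/211679) = √(-96946589354/211679) = I*√20521557087865366/211679 ≈ 676.75*I)
((1139576 - 971715) + O)/f(-799) + 877213/381158 = ((1139576 - 971715) + I*√20521557087865366/211679)/1948 + 877213/381158 = (167861 + I*√20521557087865366/211679)*(1/1948) + 877213*(1/381158) = (167861/1948 + I*√20521557087865366/412350692) + 877213/381158 = 32845186981/371247892 + I*√20521557087865366/412350692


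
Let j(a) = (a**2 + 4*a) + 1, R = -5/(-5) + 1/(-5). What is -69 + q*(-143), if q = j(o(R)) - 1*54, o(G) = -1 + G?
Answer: 190467/25 ≈ 7618.7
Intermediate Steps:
R = 4/5 (R = -5*(-1/5) + 1*(-1/5) = 1 - 1/5 = 4/5 ≈ 0.80000)
j(a) = 1 + a**2 + 4*a
q = -1344/25 (q = (1 + (-1 + 4/5)**2 + 4*(-1 + 4/5)) - 1*54 = (1 + (-1/5)**2 + 4*(-1/5)) - 54 = (1 + 1/25 - 4/5) - 54 = 6/25 - 54 = -1344/25 ≈ -53.760)
-69 + q*(-143) = -69 - 1344/25*(-143) = -69 + 192192/25 = 190467/25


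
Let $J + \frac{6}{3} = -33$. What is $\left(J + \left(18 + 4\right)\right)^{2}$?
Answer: $169$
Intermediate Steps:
$J = -35$ ($J = -2 - 33 = -35$)
$\left(J + \left(18 + 4\right)\right)^{2} = \left(-35 + \left(18 + 4\right)\right)^{2} = \left(-35 + 22\right)^{2} = \left(-13\right)^{2} = 169$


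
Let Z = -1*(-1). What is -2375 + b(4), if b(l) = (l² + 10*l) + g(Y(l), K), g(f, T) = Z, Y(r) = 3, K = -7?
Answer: -2318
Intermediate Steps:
Z = 1
g(f, T) = 1
b(l) = 1 + l² + 10*l (b(l) = (l² + 10*l) + 1 = 1 + l² + 10*l)
-2375 + b(4) = -2375 + (1 + 4² + 10*4) = -2375 + (1 + 16 + 40) = -2375 + 57 = -2318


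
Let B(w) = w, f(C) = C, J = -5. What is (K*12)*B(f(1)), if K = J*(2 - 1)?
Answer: -60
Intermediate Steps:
K = -5 (K = -5*(2 - 1) = -5*1 = -5)
(K*12)*B(f(1)) = -5*12*1 = -60*1 = -60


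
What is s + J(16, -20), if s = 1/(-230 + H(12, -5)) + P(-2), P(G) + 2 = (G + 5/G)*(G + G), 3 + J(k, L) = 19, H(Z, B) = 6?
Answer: 7167/224 ≈ 31.996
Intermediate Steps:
J(k, L) = 16 (J(k, L) = -3 + 19 = 16)
P(G) = -2 + 2*G*(G + 5/G) (P(G) = -2 + (G + 5/G)*(G + G) = -2 + (G + 5/G)*(2*G) = -2 + 2*G*(G + 5/G))
s = 3583/224 (s = 1/(-230 + 6) + (8 + 2*(-2)**2) = 1/(-224) + (8 + 2*4) = -1/224 + (8 + 8) = -1/224 + 16 = 3583/224 ≈ 15.996)
s + J(16, -20) = 3583/224 + 16 = 7167/224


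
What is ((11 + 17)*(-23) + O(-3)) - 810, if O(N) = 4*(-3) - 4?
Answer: -1470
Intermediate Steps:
O(N) = -16 (O(N) = -12 - 4 = -16)
((11 + 17)*(-23) + O(-3)) - 810 = ((11 + 17)*(-23) - 16) - 810 = (28*(-23) - 16) - 810 = (-644 - 16) - 810 = -660 - 810 = -1470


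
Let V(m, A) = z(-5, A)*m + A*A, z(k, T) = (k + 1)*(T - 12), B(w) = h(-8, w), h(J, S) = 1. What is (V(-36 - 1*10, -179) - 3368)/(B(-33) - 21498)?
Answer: 6471/21497 ≈ 0.30102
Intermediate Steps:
B(w) = 1
z(k, T) = (1 + k)*(-12 + T)
V(m, A) = A**2 + m*(48 - 4*A) (V(m, A) = (-12 + A - 12*(-5) + A*(-5))*m + A*A = (-12 + A + 60 - 5*A)*m + A**2 = (48 - 4*A)*m + A**2 = m*(48 - 4*A) + A**2 = A**2 + m*(48 - 4*A))
(V(-36 - 1*10, -179) - 3368)/(B(-33) - 21498) = (((-179)**2 + 4*(-36 - 1*10)*(12 - 1*(-179))) - 3368)/(1 - 21498) = ((32041 + 4*(-36 - 10)*(12 + 179)) - 3368)/(-21497) = ((32041 + 4*(-46)*191) - 3368)*(-1/21497) = ((32041 - 35144) - 3368)*(-1/21497) = (-3103 - 3368)*(-1/21497) = -6471*(-1/21497) = 6471/21497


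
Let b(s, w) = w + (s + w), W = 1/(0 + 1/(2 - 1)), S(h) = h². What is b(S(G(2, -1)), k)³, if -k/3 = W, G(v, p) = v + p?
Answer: -125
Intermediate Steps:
G(v, p) = p + v
W = 1 (W = 1/(0 + 1/1) = 1/(0 + 1) = 1/1 = 1)
k = -3 (k = -3*1 = -3)
b(s, w) = s + 2*w
b(S(G(2, -1)), k)³ = ((-1 + 2)² + 2*(-3))³ = (1² - 6)³ = (1 - 6)³ = (-5)³ = -125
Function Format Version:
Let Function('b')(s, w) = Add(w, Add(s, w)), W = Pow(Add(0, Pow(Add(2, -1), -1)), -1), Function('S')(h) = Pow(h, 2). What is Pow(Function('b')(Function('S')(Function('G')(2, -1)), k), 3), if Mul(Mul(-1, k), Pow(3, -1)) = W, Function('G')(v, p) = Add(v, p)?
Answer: -125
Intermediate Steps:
Function('G')(v, p) = Add(p, v)
W = 1 (W = Pow(Add(0, Pow(1, -1)), -1) = Pow(Add(0, 1), -1) = Pow(1, -1) = 1)
k = -3 (k = Mul(-3, 1) = -3)
Function('b')(s, w) = Add(s, Mul(2, w))
Pow(Function('b')(Function('S')(Function('G')(2, -1)), k), 3) = Pow(Add(Pow(Add(-1, 2), 2), Mul(2, -3)), 3) = Pow(Add(Pow(1, 2), -6), 3) = Pow(Add(1, -6), 3) = Pow(-5, 3) = -125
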